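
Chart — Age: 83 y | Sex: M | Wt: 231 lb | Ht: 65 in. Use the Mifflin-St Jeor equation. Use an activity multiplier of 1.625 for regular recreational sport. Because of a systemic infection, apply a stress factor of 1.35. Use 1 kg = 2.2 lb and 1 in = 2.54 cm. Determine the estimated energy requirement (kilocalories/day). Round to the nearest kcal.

Convert to metric: weight = 231 ÷ 2.2 = 105 kg; height = 65 × 2.54 = 165.1 cm.
Mifflin-St Jeor (male): BMR = 10(105) + 6.25(165.1) − 5(83) + 5 = 1050 + 1031.875 − 415 + 5 = 1671.875 kcal/day.
TEE = BMR × activity factor = 1671.875 × 1.625 = 2716.7969 kcal/day.
Apply stress factor: 2716.7969 × 1.35 = 3667.6758 kcal/day.

3668 kilocalories/day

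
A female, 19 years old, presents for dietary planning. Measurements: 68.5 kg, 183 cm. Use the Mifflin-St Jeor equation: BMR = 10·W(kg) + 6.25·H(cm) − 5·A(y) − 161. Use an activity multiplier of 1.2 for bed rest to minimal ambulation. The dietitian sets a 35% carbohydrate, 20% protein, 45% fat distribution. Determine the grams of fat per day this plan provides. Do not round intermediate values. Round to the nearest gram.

94 g/day

Mifflin-St Jeor (female): BMR = 10(68.5) + 6.25(183) − 5(19) − 161 = 685 + 1143.75 − 95 − 161 = 1572.75 kcal/day.
TEE = 1572.75 × 1.2 = 1887.3 kcal/day.
Fat energy = 45% × 1887.3 = 849.285 kcal.
Fat = 849.285 ÷ 9 kcal/g = 94.365 g.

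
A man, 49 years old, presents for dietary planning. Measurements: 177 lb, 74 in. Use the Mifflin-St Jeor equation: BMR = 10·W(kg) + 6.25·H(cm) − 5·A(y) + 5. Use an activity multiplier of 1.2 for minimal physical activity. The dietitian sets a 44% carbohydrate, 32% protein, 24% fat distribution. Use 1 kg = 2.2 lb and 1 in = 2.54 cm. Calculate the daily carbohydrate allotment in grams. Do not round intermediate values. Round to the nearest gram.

Convert to metric: weight = 177 ÷ 2.2 = 80.4545 kg; height = 74 × 2.54 = 187.96 cm.
Mifflin-St Jeor (male): BMR = 10(80.4545) + 6.25(187.96) − 5(49) + 5 = 804.5455 + 1174.75 − 245 + 5 = 1739.2955 kcal/day.
TEE = 1739.2955 × 1.2 = 2087.1545 kcal/day.
Carbohydrate energy = 44% × 2087.1545 = 918.348 kcal.
Carbohydrate = 918.348 ÷ 4 kcal/g = 229.587 g.

230 g/day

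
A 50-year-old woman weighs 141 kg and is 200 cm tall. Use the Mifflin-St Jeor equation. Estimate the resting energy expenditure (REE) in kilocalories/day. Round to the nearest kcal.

Mifflin-St Jeor (female): BMR = 10(141) + 6.25(200) − 5(50) − 161 = 1410 + 1250 − 250 − 161 = 2249 kcal/day.

2249 kilocalories/day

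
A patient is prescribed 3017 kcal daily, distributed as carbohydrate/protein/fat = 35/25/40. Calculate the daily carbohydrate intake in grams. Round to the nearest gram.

Carbohydrate energy = 35% × 3017 = 1055.95 kcal.
At 4 kcal/g: 1055.95 ÷ 4 = 263.9875 g.

264 g/day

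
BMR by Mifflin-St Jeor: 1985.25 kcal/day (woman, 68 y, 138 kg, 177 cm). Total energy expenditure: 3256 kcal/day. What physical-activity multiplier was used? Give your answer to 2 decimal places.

1.64

Activity factor = TEE ÷ BMR = 3256 ÷ 1985.25 = 1.64.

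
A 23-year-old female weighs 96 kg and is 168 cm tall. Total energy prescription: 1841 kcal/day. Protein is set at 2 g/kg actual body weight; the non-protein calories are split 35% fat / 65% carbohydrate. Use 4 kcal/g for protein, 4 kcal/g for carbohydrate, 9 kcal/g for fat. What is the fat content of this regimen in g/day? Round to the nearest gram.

Protein = 2 × 96 = 192 g → 192 × 4 = 768 kcal.
Non-protein calories = 1841 − 768 = 1073 kcal.
Fat: 35% × 1073 = 375.55 kcal; carbohydrate: 697.45 kcal.
Fat: 375.55 kcal ÷ 9 kcal/g = 41.7278 g.

42 g/day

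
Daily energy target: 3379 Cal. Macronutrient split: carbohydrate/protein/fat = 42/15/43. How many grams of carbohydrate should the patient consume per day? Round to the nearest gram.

355 g/day

Carbohydrate energy = 42% × 3379 = 1419.18 kcal.
At 4 kcal/g: 1419.18 ÷ 4 = 354.795 g.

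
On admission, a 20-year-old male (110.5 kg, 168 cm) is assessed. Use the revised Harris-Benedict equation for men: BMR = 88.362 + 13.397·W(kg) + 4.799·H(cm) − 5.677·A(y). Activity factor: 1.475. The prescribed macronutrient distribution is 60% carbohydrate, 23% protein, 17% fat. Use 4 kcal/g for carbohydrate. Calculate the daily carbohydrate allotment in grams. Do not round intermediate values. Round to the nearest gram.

500 g/day

Harris-Benedict: BMR = 88.362 + 13.397(110.5) + 4.799(168) − 5.677(20) = 2261.4225 kcal/day.
TEE = 2261.4225 × 1.475 = 3335.5982 kcal/day.
Carbohydrate energy = 60% × 3335.5982 = 2001.3589 kcal.
Carbohydrate = 2001.3589 ÷ 4 kcal/g = 500.3397 g.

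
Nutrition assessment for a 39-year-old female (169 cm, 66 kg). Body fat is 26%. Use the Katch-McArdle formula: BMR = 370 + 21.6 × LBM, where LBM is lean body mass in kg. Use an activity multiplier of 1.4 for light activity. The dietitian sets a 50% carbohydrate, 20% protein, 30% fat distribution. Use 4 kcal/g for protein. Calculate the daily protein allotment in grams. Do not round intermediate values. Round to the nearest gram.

100 g/day

LBM = 66 × (1 − 0.26) = 48.84 kg. Katch-McArdle: BMR = 370 + 21.6 × 48.84 = 1424.944 kcal/day.
TEE = 1424.944 × 1.4 = 1994.9216 kcal/day.
Protein energy = 20% × 1994.9216 = 398.9843 kcal.
Protein = 398.9843 ÷ 4 kcal/g = 99.7461 g.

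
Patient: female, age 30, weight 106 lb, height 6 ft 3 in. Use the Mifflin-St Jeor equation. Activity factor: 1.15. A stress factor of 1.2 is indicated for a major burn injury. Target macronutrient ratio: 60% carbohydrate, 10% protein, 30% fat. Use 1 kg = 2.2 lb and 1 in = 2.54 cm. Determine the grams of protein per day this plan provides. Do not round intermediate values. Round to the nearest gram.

47 g/day

Convert to metric: weight = 106 ÷ 2.2 = 48.1818 kg; height = (6×12 + 3) × 2.54 = 75 × 2.54 = 190.5 cm.
Mifflin-St Jeor (female): BMR = 10(48.1818) + 6.25(190.5) − 5(30) − 161 = 481.8182 + 1190.625 − 150 − 161 = 1361.4432 kcal/day.
TEE = 1361.4432 × 1.15 = 1565.6597 kcal/day.
With stress factor 1.2: 1565.6597 × 1.2 = 1878.7916 kcal/day.
Protein energy = 10% × 1878.7916 = 187.8792 kcal.
Protein = 187.8792 ÷ 4 kcal/g = 46.9698 g.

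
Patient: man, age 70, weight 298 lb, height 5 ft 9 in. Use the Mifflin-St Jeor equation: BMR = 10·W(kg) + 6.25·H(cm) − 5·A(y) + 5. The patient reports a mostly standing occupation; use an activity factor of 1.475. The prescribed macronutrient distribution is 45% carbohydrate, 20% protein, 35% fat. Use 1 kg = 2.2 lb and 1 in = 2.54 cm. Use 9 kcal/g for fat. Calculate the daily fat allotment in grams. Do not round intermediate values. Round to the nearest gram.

121 g/day

Convert to metric: weight = 298 ÷ 2.2 = 135.4545 kg; height = (5×12 + 9) × 2.54 = 69 × 2.54 = 175.26 cm.
Mifflin-St Jeor (male): BMR = 10(135.4545) + 6.25(175.26) − 5(70) + 5 = 1354.5455 + 1095.375 − 350 + 5 = 2104.9205 kcal/day.
TEE = 2104.9205 × 1.475 = 3104.7577 kcal/day.
Fat energy = 35% × 3104.7577 = 1086.6652 kcal.
Fat = 1086.6652 ÷ 9 kcal/g = 120.7406 g.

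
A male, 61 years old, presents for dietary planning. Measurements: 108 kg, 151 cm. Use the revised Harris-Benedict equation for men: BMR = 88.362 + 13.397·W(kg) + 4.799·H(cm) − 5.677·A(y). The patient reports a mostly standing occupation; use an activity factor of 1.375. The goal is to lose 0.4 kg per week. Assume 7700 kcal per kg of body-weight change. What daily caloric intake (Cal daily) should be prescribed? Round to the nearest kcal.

Harris-Benedict: BMR = 88.362 + 13.397(108) + 4.799(151) − 5.677(61) = 1913.59 kcal/day.
TEE = 1913.59 × 1.375 = 2631.1863 kcal/day.
Required daily deficit = 0.4 × 7700 ÷ 7 = 440 kcal/day.
Target intake = 2631.1863 − 440 = 2191.1863 kcal/day.

2191 Cal daily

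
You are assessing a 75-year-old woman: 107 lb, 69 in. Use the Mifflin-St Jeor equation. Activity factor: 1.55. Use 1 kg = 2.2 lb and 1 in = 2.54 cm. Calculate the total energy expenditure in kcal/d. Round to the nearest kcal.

Convert to metric: weight = 107 ÷ 2.2 = 48.6364 kg; height = 69 × 2.54 = 175.26 cm.
Mifflin-St Jeor (female): BMR = 10(48.6364) + 6.25(175.26) − 5(75) − 161 = 486.3636 + 1095.375 − 375 − 161 = 1045.7386 kcal/day.
TEE = BMR × activity factor = 1045.7386 × 1.55 = 1620.8949 kcal/day.

1621 kcal/d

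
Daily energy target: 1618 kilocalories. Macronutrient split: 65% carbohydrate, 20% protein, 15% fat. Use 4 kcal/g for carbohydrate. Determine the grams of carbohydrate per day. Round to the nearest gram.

Carbohydrate energy = 65% × 1618 = 1051.7 kcal.
At 4 kcal/g: 1051.7 ÷ 4 = 262.925 g.

263 g/day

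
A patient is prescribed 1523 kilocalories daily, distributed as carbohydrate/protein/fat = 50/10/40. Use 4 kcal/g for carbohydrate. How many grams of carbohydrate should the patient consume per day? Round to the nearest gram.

190 g/day

Carbohydrate energy = 50% × 1523 = 761.5 kcal.
At 4 kcal/g: 761.5 ÷ 4 = 190.375 g.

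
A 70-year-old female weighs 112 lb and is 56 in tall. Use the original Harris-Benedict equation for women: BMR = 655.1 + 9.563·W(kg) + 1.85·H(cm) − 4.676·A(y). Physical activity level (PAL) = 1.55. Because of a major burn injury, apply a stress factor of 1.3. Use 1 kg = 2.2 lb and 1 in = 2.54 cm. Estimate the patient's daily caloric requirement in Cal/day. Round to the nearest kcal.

2172 Cal/day

Convert to metric: weight = 112 ÷ 2.2 = 50.9091 kg; height = 56 × 2.54 = 142.24 cm.
Harris-Benedict: BMR = 655.1 + 9.563(50.9091) + 1.85(142.24) − 4.676(70) = 1077.7676 kcal/day.
TEE = BMR × activity factor = 1077.7676 × 1.55 = 1670.5398 kcal/day.
Apply stress factor: 1670.5398 × 1.3 = 2171.7018 kcal/day.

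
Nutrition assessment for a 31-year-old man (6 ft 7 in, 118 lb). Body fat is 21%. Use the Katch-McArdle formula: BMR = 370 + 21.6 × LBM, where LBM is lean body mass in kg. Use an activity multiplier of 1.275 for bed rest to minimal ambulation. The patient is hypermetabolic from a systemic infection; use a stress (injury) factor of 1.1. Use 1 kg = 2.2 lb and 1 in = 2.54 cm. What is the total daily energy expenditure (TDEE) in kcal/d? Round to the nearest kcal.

1803 kcal/d

Convert to metric: weight = 118 ÷ 2.2 = 53.6364 kg; height = (6×12 + 7) × 2.54 = 79 × 2.54 = 200.66 cm.
LBM = 53.6364 × (1 − 0.21) = 42.3727 kg. Katch-McArdle: BMR = 370 + 21.6 × 42.3727 = 1285.2509 kcal/day.
TEE = BMR × activity factor = 1285.2509 × 1.275 = 1638.6949 kcal/day.
Apply stress factor: 1638.6949 × 1.1 = 1802.5644 kcal/day.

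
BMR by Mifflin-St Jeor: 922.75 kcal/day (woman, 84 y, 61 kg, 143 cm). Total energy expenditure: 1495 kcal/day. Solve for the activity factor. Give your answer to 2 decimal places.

Activity factor = TEE ÷ BMR = 1495 ÷ 922.75 = 1.62.

1.62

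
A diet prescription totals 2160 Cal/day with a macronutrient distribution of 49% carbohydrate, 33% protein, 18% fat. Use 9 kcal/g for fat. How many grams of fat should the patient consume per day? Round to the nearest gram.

Fat energy = 18% × 2160 = 388.8 kcal.
At 9 kcal/g: 388.8 ÷ 9 = 43.2 g.

43 g/day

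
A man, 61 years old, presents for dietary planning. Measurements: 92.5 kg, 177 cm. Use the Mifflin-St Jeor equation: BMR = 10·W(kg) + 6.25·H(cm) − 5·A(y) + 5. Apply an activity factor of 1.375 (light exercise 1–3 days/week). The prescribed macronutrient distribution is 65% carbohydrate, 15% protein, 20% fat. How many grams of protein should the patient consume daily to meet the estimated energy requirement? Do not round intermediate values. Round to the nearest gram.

Mifflin-St Jeor (male): BMR = 10(92.5) + 6.25(177) − 5(61) + 5 = 925 + 1106.25 − 305 + 5 = 1731.25 kcal/day.
TEE = 1731.25 × 1.375 = 2380.4688 kcal/day.
Protein energy = 15% × 2380.4688 = 357.0703 kcal.
Protein = 357.0703 ÷ 4 kcal/g = 89.2676 g.

89 g/day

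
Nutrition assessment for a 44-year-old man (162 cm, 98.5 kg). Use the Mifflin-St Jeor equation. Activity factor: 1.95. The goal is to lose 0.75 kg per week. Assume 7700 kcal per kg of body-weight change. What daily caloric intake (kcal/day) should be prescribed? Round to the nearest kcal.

2651 kcal/day

Mifflin-St Jeor (male): BMR = 10(98.5) + 6.25(162) − 5(44) + 5 = 985 + 1012.5 − 220 + 5 = 1782.5 kcal/day.
TEE = 1782.5 × 1.95 = 3475.875 kcal/day.
Required daily deficit = 0.75 × 7700 ÷ 7 = 825 kcal/day.
Target intake = 3475.875 − 825 = 2650.875 kcal/day.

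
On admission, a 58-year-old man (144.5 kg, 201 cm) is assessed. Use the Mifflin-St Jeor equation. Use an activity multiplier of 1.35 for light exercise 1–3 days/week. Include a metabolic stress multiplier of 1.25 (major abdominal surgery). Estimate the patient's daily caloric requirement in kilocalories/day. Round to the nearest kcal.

Mifflin-St Jeor (male): BMR = 10(144.5) + 6.25(201) − 5(58) + 5 = 1445 + 1256.25 − 290 + 5 = 2416.25 kcal/day.
TEE = BMR × activity factor = 2416.25 × 1.35 = 3261.9375 kcal/day.
Apply stress factor: 3261.9375 × 1.25 = 4077.4219 kcal/day.

4077 kilocalories/day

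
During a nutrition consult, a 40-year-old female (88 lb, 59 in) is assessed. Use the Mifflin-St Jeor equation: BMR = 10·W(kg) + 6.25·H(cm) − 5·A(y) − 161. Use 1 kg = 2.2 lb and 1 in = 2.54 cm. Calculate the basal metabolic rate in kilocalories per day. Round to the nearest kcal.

976 kilocalories per day

Convert to metric: weight = 88 ÷ 2.2 = 40 kg; height = 59 × 2.54 = 149.86 cm.
Mifflin-St Jeor (female): BMR = 10(40) + 6.25(149.86) − 5(40) − 161 = 400 + 936.625 − 200 − 161 = 975.625 kcal/day.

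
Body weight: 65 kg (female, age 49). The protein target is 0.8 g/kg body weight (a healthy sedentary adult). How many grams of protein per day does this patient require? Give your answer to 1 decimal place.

52.0 g/day

Protein = 0.8 g/kg × 65 kg = 52 g/day.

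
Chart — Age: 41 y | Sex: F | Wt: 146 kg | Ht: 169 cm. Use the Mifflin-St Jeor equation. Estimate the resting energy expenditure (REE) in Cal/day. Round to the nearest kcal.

2150 Cal/day

Mifflin-St Jeor (female): BMR = 10(146) + 6.25(169) − 5(41) − 161 = 1460 + 1056.25 − 205 − 161 = 2150.25 kcal/day.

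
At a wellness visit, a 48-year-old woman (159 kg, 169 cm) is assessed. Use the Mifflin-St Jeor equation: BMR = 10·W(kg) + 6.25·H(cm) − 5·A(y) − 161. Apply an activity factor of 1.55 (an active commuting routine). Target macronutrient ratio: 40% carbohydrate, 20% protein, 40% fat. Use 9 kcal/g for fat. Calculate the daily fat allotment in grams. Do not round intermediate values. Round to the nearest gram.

Mifflin-St Jeor (female): BMR = 10(159) + 6.25(169) − 5(48) − 161 = 1590 + 1056.25 − 240 − 161 = 2245.25 kcal/day.
TEE = 2245.25 × 1.55 = 3480.1375 kcal/day.
Fat energy = 40% × 3480.1375 = 1392.055 kcal.
Fat = 1392.055 ÷ 9 kcal/g = 154.6728 g.

155 g/day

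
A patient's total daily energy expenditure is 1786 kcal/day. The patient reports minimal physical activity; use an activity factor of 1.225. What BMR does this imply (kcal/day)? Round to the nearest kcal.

1458 kcal/day

BMR = TEE ÷ activity factor = 1786 ÷ 1.225 = 1457.9592 kcal/day.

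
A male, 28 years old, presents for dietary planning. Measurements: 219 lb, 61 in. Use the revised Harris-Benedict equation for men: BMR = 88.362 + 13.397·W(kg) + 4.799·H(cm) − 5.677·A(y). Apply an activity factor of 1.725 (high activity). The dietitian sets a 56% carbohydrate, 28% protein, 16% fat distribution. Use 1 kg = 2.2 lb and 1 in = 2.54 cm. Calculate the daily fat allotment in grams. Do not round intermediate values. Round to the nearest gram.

Convert to metric: weight = 219 ÷ 2.2 = 99.5455 kg; height = 61 × 2.54 = 154.94 cm.
Harris-Benedict: BMR = 88.362 + 13.397(99.5455) + 4.799(154.94) − 5.677(28) = 2006.5735 kcal/day.
TEE = 2006.5735 × 1.725 = 3461.3393 kcal/day.
Fat energy = 16% × 3461.3393 = 553.8143 kcal.
Fat = 553.8143 ÷ 9 kcal/g = 61.5349 g.

62 g/day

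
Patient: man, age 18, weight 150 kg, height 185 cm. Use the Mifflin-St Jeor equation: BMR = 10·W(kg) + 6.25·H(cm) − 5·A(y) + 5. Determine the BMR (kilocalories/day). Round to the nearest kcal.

Mifflin-St Jeor (male): BMR = 10(150) + 6.25(185) − 5(18) + 5 = 1500 + 1156.25 − 90 + 5 = 2571.25 kcal/day.

2571 kilocalories/day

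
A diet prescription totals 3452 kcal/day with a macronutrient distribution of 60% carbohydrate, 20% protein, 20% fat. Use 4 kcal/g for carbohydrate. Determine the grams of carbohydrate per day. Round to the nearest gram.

Carbohydrate energy = 60% × 3452 = 2071.2 kcal.
At 4 kcal/g: 2071.2 ÷ 4 = 517.8 g.

518 g/day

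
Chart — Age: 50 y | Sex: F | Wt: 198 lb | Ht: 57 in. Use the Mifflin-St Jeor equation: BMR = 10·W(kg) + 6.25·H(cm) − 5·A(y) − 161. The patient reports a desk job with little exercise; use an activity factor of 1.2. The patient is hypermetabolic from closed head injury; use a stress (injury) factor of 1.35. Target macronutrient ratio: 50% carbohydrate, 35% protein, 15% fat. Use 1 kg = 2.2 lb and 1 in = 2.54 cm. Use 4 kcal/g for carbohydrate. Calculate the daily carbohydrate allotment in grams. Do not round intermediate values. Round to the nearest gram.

Convert to metric: weight = 198 ÷ 2.2 = 90 kg; height = 57 × 2.54 = 144.78 cm.
Mifflin-St Jeor (female): BMR = 10(90) + 6.25(144.78) − 5(50) − 161 = 900 + 904.875 − 250 − 161 = 1393.875 kcal/day.
TEE = 1393.875 × 1.2 = 1672.65 kcal/day.
With stress factor 1.35: 1672.65 × 1.35 = 2258.0775 kcal/day.
Carbohydrate energy = 50% × 2258.0775 = 1129.0388 kcal.
Carbohydrate = 1129.0388 ÷ 4 kcal/g = 282.2597 g.

282 g/day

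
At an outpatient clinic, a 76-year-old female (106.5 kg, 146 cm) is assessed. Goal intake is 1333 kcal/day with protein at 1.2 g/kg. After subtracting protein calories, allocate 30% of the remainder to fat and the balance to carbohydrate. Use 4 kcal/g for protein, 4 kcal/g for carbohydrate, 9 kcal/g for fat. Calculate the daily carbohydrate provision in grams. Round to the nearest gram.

Protein = 1.2 × 106.5 = 127.8 g → 127.8 × 4 = 511.2 kcal.
Non-protein calories = 1333 − 511.2 = 821.8 kcal.
Fat: 30% × 821.8 = 246.54 kcal; carbohydrate: 575.26 kcal.
Carbohydrate: 575.26 kcal ÷ 4 kcal/g = 143.815 g.

144 g/day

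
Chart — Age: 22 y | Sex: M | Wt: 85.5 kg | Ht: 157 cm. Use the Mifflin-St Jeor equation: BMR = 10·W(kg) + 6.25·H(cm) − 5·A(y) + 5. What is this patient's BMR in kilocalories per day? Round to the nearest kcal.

Mifflin-St Jeor (male): BMR = 10(85.5) + 6.25(157) − 5(22) + 5 = 855 + 981.25 − 110 + 5 = 1731.25 kcal/day.

1731 kilocalories per day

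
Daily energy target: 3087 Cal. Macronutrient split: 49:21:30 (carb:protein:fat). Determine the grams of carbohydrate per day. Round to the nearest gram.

378 g/day

Carbohydrate energy = 49% × 3087 = 1512.63 kcal.
At 4 kcal/g: 1512.63 ÷ 4 = 378.1575 g.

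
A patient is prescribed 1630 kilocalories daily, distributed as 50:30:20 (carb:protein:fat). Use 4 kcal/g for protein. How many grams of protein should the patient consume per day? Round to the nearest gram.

122 g/day

Protein energy = 30% × 1630 = 489 kcal.
At 4 kcal/g: 489 ÷ 4 = 122.25 g.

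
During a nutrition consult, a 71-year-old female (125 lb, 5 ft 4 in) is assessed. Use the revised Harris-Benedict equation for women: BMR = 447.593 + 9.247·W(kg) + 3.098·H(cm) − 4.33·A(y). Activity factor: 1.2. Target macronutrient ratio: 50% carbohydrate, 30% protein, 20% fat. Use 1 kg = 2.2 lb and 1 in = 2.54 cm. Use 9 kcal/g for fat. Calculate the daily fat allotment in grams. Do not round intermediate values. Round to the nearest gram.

Convert to metric: weight = 125 ÷ 2.2 = 56.8182 kg; height = (5×12 + 4) × 2.54 = 64 × 2.54 = 162.56 cm.
Harris-Benedict: BMR = 447.593 + 9.247(56.8182) + 3.098(162.56) − 4.33(71) = 1169.1716 kcal/day.
TEE = 1169.1716 × 1.2 = 1403.0059 kcal/day.
Fat energy = 20% × 1403.0059 = 280.6012 kcal.
Fat = 280.6012 ÷ 9 kcal/g = 31.1779 g.

31 g/day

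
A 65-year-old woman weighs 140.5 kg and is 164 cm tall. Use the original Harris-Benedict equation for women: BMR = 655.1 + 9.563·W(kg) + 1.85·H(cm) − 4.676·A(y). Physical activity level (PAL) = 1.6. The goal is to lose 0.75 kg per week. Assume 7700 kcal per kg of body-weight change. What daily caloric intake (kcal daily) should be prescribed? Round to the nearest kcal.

Harris-Benedict: BMR = 655.1 + 9.563(140.5) + 1.85(164) − 4.676(65) = 1998.1615 kcal/day.
TEE = 1998.1615 × 1.6 = 3197.0584 kcal/day.
Required daily deficit = 0.75 × 7700 ÷ 7 = 825 kcal/day.
Target intake = 3197.0584 − 825 = 2372.0584 kcal/day.

2372 kcal daily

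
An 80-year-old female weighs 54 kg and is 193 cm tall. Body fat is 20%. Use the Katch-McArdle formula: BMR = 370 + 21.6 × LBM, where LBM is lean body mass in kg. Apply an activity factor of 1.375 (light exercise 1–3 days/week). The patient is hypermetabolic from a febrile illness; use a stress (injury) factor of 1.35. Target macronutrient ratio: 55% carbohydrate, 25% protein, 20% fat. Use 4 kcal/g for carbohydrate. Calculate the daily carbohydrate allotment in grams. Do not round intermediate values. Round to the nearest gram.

LBM = 54 × (1 − 0.2) = 43.2 kg. Katch-McArdle: BMR = 370 + 21.6 × 43.2 = 1303.12 kcal/day.
TEE = 1303.12 × 1.375 = 1791.79 kcal/day.
With stress factor 1.35: 1791.79 × 1.35 = 2418.9165 kcal/day.
Carbohydrate energy = 55% × 2418.9165 = 1330.4041 kcal.
Carbohydrate = 1330.4041 ÷ 4 kcal/g = 332.601 g.

333 g/day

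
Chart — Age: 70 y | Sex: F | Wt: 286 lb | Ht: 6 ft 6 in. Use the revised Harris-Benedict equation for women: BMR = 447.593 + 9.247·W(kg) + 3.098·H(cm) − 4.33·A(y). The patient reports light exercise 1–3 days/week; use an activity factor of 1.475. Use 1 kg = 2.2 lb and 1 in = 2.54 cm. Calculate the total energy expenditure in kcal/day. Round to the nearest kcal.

Convert to metric: weight = 286 ÷ 2.2 = 130 kg; height = (6×12 + 6) × 2.54 = 78 × 2.54 = 198.12 cm.
Harris-Benedict: BMR = 447.593 + 9.247(130) + 3.098(198.12) − 4.33(70) = 1960.3788 kcal/day.
TEE = BMR × activity factor = 1960.3788 × 1.475 = 2891.5587 kcal/day.

2892 kcal/day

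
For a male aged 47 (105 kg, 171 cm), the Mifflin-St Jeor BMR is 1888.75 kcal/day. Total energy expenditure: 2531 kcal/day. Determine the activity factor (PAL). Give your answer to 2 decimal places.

1.34

Activity factor = TEE ÷ BMR = 2531 ÷ 1888.75 = 1.34.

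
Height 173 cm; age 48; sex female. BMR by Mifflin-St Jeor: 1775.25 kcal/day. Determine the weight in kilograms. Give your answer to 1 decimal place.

1775.25 = 10·W + 6.25(173) − 5(48) − 161
10·W = 1775.25 − 680.25 = 1095, so W = 109.5 kg.

109.5 kg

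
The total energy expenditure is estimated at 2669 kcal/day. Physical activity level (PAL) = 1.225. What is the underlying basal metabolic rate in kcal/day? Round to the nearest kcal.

2179 kcal/day

BMR = TEE ÷ activity factor = 2669 ÷ 1.225 = 2178.7755 kcal/day.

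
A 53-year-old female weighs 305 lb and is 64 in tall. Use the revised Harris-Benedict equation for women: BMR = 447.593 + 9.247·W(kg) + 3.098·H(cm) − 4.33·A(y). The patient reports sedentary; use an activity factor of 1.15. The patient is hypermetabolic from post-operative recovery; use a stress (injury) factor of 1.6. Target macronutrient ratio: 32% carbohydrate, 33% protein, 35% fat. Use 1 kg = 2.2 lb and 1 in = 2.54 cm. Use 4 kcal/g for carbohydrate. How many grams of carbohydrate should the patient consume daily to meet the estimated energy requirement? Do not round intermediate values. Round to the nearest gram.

295 g/day

Convert to metric: weight = 305 ÷ 2.2 = 138.6364 kg; height = 64 × 2.54 = 162.56 cm.
Harris-Benedict: BMR = 447.593 + 9.247(138.6364) + 3.098(162.56) − 4.33(53) = 2003.6843 kcal/day.
TEE = 2003.6843 × 1.15 = 2304.237 kcal/day.
With stress factor 1.6: 2304.237 × 1.6 = 3686.7792 kcal/day.
Carbohydrate energy = 32% × 3686.7792 = 1179.7693 kcal.
Carbohydrate = 1179.7693 ÷ 4 kcal/g = 294.9423 g.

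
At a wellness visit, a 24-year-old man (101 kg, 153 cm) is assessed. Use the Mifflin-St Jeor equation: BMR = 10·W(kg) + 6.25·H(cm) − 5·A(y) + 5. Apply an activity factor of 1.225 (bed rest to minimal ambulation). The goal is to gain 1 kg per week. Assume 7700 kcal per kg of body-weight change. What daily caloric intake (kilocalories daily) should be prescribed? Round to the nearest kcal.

Mifflin-St Jeor (male): BMR = 10(101) + 6.25(153) − 5(24) + 5 = 1010 + 956.25 − 120 + 5 = 1851.25 kcal/day.
TEE = 1851.25 × 1.225 = 2267.7813 kcal/day.
Required daily surplus = 1 × 7700 ÷ 7 = 1100 kcal/day.
Target intake = 2267.7813 + 1100 = 3367.7813 kcal/day.

3368 kilocalories daily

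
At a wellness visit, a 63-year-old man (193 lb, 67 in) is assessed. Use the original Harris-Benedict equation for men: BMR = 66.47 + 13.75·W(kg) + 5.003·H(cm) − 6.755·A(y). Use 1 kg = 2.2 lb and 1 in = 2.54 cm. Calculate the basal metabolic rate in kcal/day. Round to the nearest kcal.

Convert to metric: weight = 193 ÷ 2.2 = 87.7273 kg; height = 67 × 2.54 = 170.18 cm.
Harris-Benedict: BMR = 66.47 + 13.75(87.7273) + 5.003(170.18) − 6.755(63) = 1698.5655 kcal/day.

1699 kcal/day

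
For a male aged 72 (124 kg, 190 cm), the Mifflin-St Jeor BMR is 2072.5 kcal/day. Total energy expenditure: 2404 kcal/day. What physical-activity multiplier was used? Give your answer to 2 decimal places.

1.16

Activity factor = TEE ÷ BMR = 2404 ÷ 2072.5 = 1.16.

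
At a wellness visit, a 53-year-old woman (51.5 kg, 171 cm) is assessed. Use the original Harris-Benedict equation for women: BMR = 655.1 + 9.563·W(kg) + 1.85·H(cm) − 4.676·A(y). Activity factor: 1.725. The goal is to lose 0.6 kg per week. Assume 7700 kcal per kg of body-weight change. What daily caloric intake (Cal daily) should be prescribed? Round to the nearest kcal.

Harris-Benedict: BMR = 655.1 + 9.563(51.5) + 1.85(171) − 4.676(53) = 1216.1165 kcal/day.
TEE = 1216.1165 × 1.725 = 2097.801 kcal/day.
Required daily deficit = 0.6 × 7700 ÷ 7 = 660 kcal/day.
Target intake = 2097.801 − 660 = 1437.801 kcal/day.

1438 Cal daily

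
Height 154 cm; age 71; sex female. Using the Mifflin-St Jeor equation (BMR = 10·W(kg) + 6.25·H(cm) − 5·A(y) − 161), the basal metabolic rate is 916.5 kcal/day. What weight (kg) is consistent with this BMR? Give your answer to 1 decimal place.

47.0 kg

916.5 = 10·W + 6.25(154) − 5(71) − 161
10·W = 916.5 − 446.5 = 470, so W = 47 kg.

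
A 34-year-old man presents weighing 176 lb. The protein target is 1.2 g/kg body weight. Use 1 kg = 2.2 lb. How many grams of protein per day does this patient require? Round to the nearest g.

96 g/day

Weight in kg = 176 ÷ 2.2 = 80 kg.
Protein = 1.2 g/kg × 80 kg = 96 g/day.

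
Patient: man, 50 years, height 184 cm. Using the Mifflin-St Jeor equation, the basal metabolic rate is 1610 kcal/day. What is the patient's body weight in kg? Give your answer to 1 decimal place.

1610 = 10·W + 6.25(184) − 5(50) + 5
10·W = 1610 − 905 = 705, so W = 70.5 kg.

70.5 kg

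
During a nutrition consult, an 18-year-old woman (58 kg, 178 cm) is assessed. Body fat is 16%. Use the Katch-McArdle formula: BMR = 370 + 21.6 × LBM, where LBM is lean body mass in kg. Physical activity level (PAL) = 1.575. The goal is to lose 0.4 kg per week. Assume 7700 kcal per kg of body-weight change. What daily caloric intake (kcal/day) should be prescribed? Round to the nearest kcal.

1800 kcal/day

LBM = 58 × (1 − 0.16) = 48.72 kg. Katch-McArdle: BMR = 370 + 21.6 × 48.72 = 1422.352 kcal/day.
TEE = 1422.352 × 1.575 = 2240.2044 kcal/day.
Required daily deficit = 0.4 × 7700 ÷ 7 = 440 kcal/day.
Target intake = 2240.2044 − 440 = 1800.2044 kcal/day.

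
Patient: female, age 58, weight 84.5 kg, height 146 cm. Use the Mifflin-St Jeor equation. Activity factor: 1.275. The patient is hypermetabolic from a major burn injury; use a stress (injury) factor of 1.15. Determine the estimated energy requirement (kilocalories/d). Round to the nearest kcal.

1916 kilocalories/d

Mifflin-St Jeor (female): BMR = 10(84.5) + 6.25(146) − 5(58) − 161 = 845 + 912.5 − 290 − 161 = 1306.5 kcal/day.
TEE = BMR × activity factor = 1306.5 × 1.275 = 1665.7875 kcal/day.
Apply stress factor: 1665.7875 × 1.15 = 1915.6556 kcal/day.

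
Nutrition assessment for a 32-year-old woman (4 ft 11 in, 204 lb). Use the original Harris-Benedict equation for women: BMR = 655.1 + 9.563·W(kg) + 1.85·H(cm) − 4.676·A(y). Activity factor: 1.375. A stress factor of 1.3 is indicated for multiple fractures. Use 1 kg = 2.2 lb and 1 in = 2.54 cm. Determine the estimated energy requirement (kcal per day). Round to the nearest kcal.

2984 kcal per day

Convert to metric: weight = 204 ÷ 2.2 = 92.7273 kg; height = (4×12 + 11) × 2.54 = 59 × 2.54 = 149.86 cm.
Harris-Benedict: BMR = 655.1 + 9.563(92.7273) + 1.85(149.86) − 4.676(32) = 1669.4599 kcal/day.
TEE = BMR × activity factor = 1669.4599 × 1.375 = 2295.5074 kcal/day.
Apply stress factor: 2295.5074 × 1.3 = 2984.1596 kcal/day.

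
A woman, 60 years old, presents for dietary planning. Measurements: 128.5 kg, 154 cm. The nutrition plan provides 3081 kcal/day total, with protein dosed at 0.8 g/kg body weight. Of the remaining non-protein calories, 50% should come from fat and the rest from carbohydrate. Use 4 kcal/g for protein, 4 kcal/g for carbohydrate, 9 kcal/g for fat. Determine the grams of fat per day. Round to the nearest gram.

Protein = 0.8 × 128.5 = 102.8 g → 102.8 × 4 = 411.2 kcal.
Non-protein calories = 3081 − 411.2 = 2669.8 kcal.
Fat: 50% × 2669.8 = 1334.9 kcal; carbohydrate: 1334.9 kcal.
Fat: 1334.9 kcal ÷ 9 kcal/g = 148.3222 g.

148 g/day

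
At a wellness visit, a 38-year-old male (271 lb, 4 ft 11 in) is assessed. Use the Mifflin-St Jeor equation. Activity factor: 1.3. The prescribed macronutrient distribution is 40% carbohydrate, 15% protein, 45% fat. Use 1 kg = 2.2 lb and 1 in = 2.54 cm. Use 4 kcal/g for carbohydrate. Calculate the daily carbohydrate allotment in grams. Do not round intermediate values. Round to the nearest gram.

Convert to metric: weight = 271 ÷ 2.2 = 123.1818 kg; height = (4×12 + 11) × 2.54 = 59 × 2.54 = 149.86 cm.
Mifflin-St Jeor (male): BMR = 10(123.1818) + 6.25(149.86) − 5(38) + 5 = 1231.8182 + 936.625 − 190 + 5 = 1983.4432 kcal/day.
TEE = 1983.4432 × 1.3 = 2578.4761 kcal/day.
Carbohydrate energy = 40% × 2578.4761 = 1031.3905 kcal.
Carbohydrate = 1031.3905 ÷ 4 kcal/g = 257.8476 g.

258 g/day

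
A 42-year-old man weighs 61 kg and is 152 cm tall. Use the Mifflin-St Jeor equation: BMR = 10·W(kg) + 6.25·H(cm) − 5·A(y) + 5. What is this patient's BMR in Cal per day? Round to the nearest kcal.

Mifflin-St Jeor (male): BMR = 10(61) + 6.25(152) − 5(42) + 5 = 610 + 950 − 210 + 5 = 1355 kcal/day.

1355 Cal per day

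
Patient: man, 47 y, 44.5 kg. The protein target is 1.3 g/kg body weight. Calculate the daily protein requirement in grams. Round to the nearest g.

58 g/day

Protein = 1.3 g/kg × 44.5 kg = 57.85 g/day.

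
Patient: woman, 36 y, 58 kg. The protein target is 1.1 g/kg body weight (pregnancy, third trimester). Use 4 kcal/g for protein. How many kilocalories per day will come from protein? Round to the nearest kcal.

255 kcal/day

Protein = 1.1 g/kg × 58 kg = 63.8 g/day.
Protein energy = 63.8 g × 4 kcal/g = 255.2 kcal/day.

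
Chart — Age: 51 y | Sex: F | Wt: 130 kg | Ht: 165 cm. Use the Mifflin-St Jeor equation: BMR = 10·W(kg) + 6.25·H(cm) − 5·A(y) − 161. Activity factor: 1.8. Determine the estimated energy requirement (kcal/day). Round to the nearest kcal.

Mifflin-St Jeor (female): BMR = 10(130) + 6.25(165) − 5(51) − 161 = 1300 + 1031.25 − 255 − 161 = 1915.25 kcal/day.
TEE = BMR × activity factor = 1915.25 × 1.8 = 3447.45 kcal/day.

3447 kcal/day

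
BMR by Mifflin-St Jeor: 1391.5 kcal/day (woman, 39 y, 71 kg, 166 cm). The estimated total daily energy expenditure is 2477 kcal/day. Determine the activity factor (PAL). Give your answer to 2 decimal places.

Activity factor = TEE ÷ BMR = 2477 ÷ 1391.5 = 1.78.

1.78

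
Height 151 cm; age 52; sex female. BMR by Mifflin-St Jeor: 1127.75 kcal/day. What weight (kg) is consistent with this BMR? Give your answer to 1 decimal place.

1127.75 = 10·W + 6.25(151) − 5(52) − 161
10·W = 1127.75 − 522.75 = 605, so W = 60.5 kg.

60.5 kg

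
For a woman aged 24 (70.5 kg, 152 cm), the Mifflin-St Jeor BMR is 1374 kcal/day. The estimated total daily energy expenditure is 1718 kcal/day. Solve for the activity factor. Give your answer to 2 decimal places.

Activity factor = TEE ÷ BMR = 1718 ÷ 1374 = 1.25.

1.25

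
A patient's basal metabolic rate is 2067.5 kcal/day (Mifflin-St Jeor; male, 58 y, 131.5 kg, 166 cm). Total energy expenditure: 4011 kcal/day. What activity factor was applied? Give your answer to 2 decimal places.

1.94

Activity factor = TEE ÷ BMR = 4011 ÷ 2067.5 = 1.94.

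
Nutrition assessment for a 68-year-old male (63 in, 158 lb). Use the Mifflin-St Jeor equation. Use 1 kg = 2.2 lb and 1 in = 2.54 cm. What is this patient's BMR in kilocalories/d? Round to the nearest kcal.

1383 kilocalories/d

Convert to metric: weight = 158 ÷ 2.2 = 71.8182 kg; height = 63 × 2.54 = 160.02 cm.
Mifflin-St Jeor (male): BMR = 10(71.8182) + 6.25(160.02) − 5(68) + 5 = 718.1818 + 1000.125 − 340 + 5 = 1383.3068 kcal/day.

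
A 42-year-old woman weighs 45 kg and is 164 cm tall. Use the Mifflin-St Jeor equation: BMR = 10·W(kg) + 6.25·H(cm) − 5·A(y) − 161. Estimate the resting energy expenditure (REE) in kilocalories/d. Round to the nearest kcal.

1104 kilocalories/d

Mifflin-St Jeor (female): BMR = 10(45) + 6.25(164) − 5(42) − 161 = 450 + 1025 − 210 − 161 = 1104 kcal/day.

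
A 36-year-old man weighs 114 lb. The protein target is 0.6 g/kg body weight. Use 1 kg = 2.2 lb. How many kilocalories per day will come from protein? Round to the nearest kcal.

124 kcal/day

Weight in kg = 114 ÷ 2.2 = 51.8182 kg.
Protein = 0.6 g/kg × 51.8182 kg = 31.0909 g/day.
Protein energy = 31.0909 g × 4 kcal/g = 124.3636 kcal/day.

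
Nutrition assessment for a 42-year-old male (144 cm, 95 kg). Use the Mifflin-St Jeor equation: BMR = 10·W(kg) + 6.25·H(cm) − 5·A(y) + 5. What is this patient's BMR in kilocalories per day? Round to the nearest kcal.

Mifflin-St Jeor (male): BMR = 10(95) + 6.25(144) − 5(42) + 5 = 950 + 900 − 210 + 5 = 1645 kcal/day.

1645 kilocalories per day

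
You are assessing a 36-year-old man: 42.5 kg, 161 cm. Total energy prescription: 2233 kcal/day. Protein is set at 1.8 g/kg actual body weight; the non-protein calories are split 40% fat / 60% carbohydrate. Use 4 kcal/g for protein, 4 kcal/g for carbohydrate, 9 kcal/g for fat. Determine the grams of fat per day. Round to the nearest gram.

Protein = 1.8 × 42.5 = 76.5 g → 76.5 × 4 = 306 kcal.
Non-protein calories = 2233 − 306 = 1927 kcal.
Fat: 40% × 1927 = 770.8 kcal; carbohydrate: 1156.2 kcal.
Fat: 770.8 kcal ÷ 9 kcal/g = 85.6444 g.

86 g/day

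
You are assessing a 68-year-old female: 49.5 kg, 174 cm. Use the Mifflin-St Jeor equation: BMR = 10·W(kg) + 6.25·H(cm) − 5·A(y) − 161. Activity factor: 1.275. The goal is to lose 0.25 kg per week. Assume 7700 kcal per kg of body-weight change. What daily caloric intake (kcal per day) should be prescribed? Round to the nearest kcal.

Mifflin-St Jeor (female): BMR = 10(49.5) + 6.25(174) − 5(68) − 161 = 495 + 1087.5 − 340 − 161 = 1081.5 kcal/day.
TEE = 1081.5 × 1.275 = 1378.9125 kcal/day.
Required daily deficit = 0.25 × 7700 ÷ 7 = 275 kcal/day.
Target intake = 1378.9125 − 275 = 1103.9125 kcal/day.

1104 kcal per day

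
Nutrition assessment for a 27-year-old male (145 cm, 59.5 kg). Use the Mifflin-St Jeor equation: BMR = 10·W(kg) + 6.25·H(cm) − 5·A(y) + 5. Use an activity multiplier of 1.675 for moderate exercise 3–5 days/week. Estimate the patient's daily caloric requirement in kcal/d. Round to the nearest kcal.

2297 kcal/d

Mifflin-St Jeor (male): BMR = 10(59.5) + 6.25(145) − 5(27) + 5 = 595 + 906.25 − 135 + 5 = 1371.25 kcal/day.
TEE = BMR × activity factor = 1371.25 × 1.675 = 2296.8438 kcal/day.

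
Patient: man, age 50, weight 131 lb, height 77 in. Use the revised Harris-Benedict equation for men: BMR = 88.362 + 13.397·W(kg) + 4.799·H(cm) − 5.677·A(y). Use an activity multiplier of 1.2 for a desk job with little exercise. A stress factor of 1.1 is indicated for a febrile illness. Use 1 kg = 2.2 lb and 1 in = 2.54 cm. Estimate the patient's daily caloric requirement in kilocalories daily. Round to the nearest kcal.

2034 kilocalories daily

Convert to metric: weight = 131 ÷ 2.2 = 59.5455 kg; height = 77 × 2.54 = 195.58 cm.
Harris-Benedict: BMR = 88.362 + 13.397(59.5455) + 4.799(195.58) − 5.677(50) = 1540.8309 kcal/day.
TEE = BMR × activity factor = 1540.8309 × 1.2 = 1848.997 kcal/day.
Apply stress factor: 1848.997 × 1.1 = 2033.8968 kcal/day.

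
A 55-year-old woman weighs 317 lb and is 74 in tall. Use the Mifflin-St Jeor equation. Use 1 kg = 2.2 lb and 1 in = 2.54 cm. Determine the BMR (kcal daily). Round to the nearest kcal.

Convert to metric: weight = 317 ÷ 2.2 = 144.0909 kg; height = 74 × 2.54 = 187.96 cm.
Mifflin-St Jeor (female): BMR = 10(144.0909) + 6.25(187.96) − 5(55) − 161 = 1440.9091 + 1174.75 − 275 − 161 = 2179.6591 kcal/day.

2180 kcal daily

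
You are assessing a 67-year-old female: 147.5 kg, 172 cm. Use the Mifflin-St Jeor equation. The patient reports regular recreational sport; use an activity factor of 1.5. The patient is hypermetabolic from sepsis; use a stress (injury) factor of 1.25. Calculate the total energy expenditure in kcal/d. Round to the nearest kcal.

Mifflin-St Jeor (female): BMR = 10(147.5) + 6.25(172) − 5(67) − 161 = 1475 + 1075 − 335 − 161 = 2054 kcal/day.
TEE = BMR × activity factor = 2054 × 1.5 = 3081 kcal/day.
Apply stress factor: 3081 × 1.25 = 3851.25 kcal/day.

3851 kcal/d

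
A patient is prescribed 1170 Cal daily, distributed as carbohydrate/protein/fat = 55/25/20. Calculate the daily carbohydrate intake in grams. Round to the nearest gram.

Carbohydrate energy = 55% × 1170 = 643.5 kcal.
At 4 kcal/g: 643.5 ÷ 4 = 160.875 g.

161 g/day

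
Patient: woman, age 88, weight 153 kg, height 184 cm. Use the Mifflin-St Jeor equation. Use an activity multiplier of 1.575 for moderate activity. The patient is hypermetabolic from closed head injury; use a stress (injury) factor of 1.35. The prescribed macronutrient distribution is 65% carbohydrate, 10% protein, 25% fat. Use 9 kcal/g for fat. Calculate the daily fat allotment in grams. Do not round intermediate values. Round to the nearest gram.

123 g/day

Mifflin-St Jeor (female): BMR = 10(153) + 6.25(184) − 5(88) − 161 = 1530 + 1150 − 440 − 161 = 2079 kcal/day.
TEE = 2079 × 1.575 = 3274.425 kcal/day.
With stress factor 1.35: 3274.425 × 1.35 = 4420.4738 kcal/day.
Fat energy = 25% × 4420.4738 = 1105.1184 kcal.
Fat = 1105.1184 ÷ 9 kcal/g = 122.7909 g.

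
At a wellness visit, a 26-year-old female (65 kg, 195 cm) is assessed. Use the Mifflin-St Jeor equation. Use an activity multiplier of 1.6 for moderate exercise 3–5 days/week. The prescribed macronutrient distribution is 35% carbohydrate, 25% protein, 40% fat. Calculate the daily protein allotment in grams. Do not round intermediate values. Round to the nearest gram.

158 g/day

Mifflin-St Jeor (female): BMR = 10(65) + 6.25(195) − 5(26) − 161 = 650 + 1218.75 − 130 − 161 = 1577.75 kcal/day.
TEE = 1577.75 × 1.6 = 2524.4 kcal/day.
Protein energy = 25% × 2524.4 = 631.1 kcal.
Protein = 631.1 ÷ 4 kcal/g = 157.775 g.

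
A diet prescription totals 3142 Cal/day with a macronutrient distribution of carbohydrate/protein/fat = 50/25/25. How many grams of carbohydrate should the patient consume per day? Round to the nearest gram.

393 g/day

Carbohydrate energy = 50% × 3142 = 1571 kcal.
At 4 kcal/g: 1571 ÷ 4 = 392.75 g.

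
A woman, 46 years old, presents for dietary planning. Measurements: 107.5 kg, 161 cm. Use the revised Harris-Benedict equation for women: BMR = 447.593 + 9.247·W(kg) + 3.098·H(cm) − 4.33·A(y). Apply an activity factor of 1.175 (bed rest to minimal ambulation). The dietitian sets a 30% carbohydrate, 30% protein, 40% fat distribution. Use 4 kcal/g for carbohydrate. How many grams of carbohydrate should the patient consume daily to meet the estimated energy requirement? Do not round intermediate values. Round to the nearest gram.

153 g/day

Harris-Benedict: BMR = 447.593 + 9.247(107.5) + 3.098(161) − 4.33(46) = 1741.2435 kcal/day.
TEE = 1741.2435 × 1.175 = 2045.9611 kcal/day.
Carbohydrate energy = 30% × 2045.9611 = 613.7883 kcal.
Carbohydrate = 613.7883 ÷ 4 kcal/g = 153.4471 g.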